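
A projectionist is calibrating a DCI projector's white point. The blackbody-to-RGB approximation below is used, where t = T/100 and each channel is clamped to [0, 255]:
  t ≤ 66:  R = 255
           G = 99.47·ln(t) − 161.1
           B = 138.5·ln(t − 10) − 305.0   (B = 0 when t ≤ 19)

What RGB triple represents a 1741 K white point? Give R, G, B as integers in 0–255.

R=255, G=123, B=0

t = 1741/100 = 17.41; the t ≤ 66 branch applies.
R = 255 by definition for t ≤ 66.
G = 99.47·ln 17.41 − 161.1 = 99.47·2.8570 − 161.1 = 123.090.
t = 17.41 ≤ 19, so B = 0.
Rounded: (255, 123, 0).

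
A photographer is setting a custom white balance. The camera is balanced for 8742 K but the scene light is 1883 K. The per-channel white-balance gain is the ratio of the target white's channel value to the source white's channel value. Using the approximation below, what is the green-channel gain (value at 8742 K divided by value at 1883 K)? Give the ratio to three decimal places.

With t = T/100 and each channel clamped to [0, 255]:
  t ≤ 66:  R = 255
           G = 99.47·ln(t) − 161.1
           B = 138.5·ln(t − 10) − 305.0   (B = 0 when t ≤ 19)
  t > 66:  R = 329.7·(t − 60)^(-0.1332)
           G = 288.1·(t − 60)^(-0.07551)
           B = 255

1.714

At 1883 K (t = 18.83):
  G = 99.47·ln 18.83 − 161.1 = 99.47·2.9355 − 161.1 = 130.889.
At 8742 K (t = 87.42):
  G = 288.1·(87.42 − 60)^(-0.07551) = 288.1·27.42^(-0.07551) = 288.1·0.77877 = 224.365.
Gain = 224.365 / 130.889 = 1.7142 → 1.714.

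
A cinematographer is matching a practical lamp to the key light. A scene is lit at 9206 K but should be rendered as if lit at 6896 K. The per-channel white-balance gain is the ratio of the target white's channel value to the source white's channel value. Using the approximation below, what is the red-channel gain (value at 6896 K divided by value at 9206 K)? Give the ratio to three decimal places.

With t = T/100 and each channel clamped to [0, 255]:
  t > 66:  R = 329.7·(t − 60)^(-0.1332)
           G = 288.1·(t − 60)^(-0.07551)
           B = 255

1.185

At 9206 K (t = 92.06):
  R = 329.7·(92.06 − 60)^(-0.1332) = 329.7·32.06^(-0.1332) = 329.7·0.63009 = 207.742.
At 6896 K (t = 68.96):
  R = 329.7·(68.96 − 60)^(-0.1332) = 329.7·8.96^(-0.1332) = 329.7·0.74671 = 246.191.
Gain = 246.191 / 207.742 = 1.1851 → 1.185.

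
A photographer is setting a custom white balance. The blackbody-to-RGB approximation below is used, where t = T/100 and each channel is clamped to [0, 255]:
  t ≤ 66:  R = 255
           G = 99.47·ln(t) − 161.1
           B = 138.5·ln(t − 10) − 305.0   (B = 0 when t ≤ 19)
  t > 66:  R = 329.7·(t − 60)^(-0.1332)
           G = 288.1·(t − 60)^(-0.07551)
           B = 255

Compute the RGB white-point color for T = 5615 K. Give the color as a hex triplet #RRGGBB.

t = 5615/100 = 56.15; the t ≤ 66 branch applies.
R = 255 by definition for t ≤ 66.
G = 99.47·ln 56.15 − 161.1 = 99.47·4.0280 − 161.1 = 239.568.
B = 138.5·ln(56.15 − 10) − 305.0 = 138.5·ln 46.15 − 305.0 = 138.5·3.8319 − 305.0 = 225.718.
Rounded: (255, 240, 226).
In hex: #FFF0E2.

#FFF0E2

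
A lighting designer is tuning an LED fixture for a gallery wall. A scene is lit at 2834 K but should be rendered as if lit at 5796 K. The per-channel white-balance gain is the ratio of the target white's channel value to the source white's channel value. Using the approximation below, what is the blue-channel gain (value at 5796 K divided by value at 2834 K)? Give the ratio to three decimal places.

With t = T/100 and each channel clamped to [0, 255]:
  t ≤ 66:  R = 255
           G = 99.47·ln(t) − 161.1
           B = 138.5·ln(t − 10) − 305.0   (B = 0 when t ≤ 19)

At 2834 K (t = 28.34):
  B = 138.5·ln(28.34 − 10) − 305.0 = 138.5·ln 18.34 − 305.0 = 138.5·2.9091 − 305.0 = 97.908.
At 5796 K (t = 57.96):
  B = 138.5·ln(57.96 − 10) − 305.0 = 138.5·ln 47.96 − 305.0 = 138.5·3.8704 − 305.0 = 231.046.
Gain = 231.046 / 97.908 = 2.3598 → 2.360.

2.360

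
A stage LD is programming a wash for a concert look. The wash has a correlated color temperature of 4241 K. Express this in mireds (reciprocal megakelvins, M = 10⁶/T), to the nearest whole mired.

M = 10⁶ / 4241 = 235.793 → 236 mireds.

236 mireds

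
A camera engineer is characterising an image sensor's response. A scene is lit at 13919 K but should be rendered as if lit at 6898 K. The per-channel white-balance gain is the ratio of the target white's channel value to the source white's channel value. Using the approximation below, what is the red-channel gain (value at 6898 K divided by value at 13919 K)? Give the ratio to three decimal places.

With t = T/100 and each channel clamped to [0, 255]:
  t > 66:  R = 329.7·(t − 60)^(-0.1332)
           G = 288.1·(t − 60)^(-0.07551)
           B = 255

1.336

At 13919 K (t = 139.19):
  R = 329.7·(139.19 − 60)^(-0.1332) = 329.7·79.19^(-0.1332) = 329.7·0.55860 = 184.169.
At 6898 K (t = 68.98):
  R = 329.7·(68.98 − 60)^(-0.1332) = 329.7·8.98^(-0.1332) = 329.7·0.74649 = 246.118.
Gain = 246.118 / 184.169 = 1.3364 → 1.336.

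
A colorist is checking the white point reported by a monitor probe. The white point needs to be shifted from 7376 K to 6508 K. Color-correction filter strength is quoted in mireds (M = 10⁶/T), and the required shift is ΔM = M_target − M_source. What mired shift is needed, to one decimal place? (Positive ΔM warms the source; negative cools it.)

M_source = 10⁶/7376 = 135.575; M_target = 10⁶/6508 = 153.657.
ΔM = 153.657 − 135.575 = 18.082 → +18.1 mireds, a warming shift.

+18.1 mireds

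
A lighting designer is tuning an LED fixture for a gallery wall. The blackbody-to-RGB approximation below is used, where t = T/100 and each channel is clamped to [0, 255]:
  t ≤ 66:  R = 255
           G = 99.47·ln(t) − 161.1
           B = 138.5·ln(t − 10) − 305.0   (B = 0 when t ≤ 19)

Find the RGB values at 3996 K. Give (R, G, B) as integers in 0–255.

(255, 206, 166)

t = 3996/100 = 39.96; the t ≤ 66 branch applies.
R = 255 by definition for t ≤ 66.
G = 99.47·ln 39.96 − 161.1 = 99.47·3.6879 − 161.1 = 205.733.
B = 138.5·ln(39.96 − 10) − 305.0 = 138.5·ln 29.96 − 305.0 = 138.5·3.3999 − 305.0 = 165.881.
Rounded: (255, 206, 166).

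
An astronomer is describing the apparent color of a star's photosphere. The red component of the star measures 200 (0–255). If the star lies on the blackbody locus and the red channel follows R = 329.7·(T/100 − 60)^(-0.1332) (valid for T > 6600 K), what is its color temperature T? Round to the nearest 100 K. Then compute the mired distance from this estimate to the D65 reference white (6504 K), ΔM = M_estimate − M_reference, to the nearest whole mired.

(t − 60)^(-0.1332) = 200/329.7 = 0.60661.
t − 60 = 0.60661^(1/-0.1332) = 0.60661^(-7.508) = 42.638, so t = 102.638.
T = 100·t = 10264 K → 10300 K to the nearest 100 K.
M_estimate = 10⁶/10300 = 97.09; M_reference = 10⁶/6504 = 153.75.
ΔM = 97.09 − 153.75 = -56.66 → -57 mireds.

-57 mireds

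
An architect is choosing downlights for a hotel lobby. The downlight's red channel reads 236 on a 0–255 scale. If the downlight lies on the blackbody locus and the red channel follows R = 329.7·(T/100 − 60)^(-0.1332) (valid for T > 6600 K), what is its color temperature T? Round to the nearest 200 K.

(t − 60)^(-0.1332) = 236/329.7 = 0.71580.
t − 60 = 0.71580^(1/-0.1332) = 0.71580^(-7.508) = 12.307, so t = 72.307.
T = 100·t = 7231 K → 7200 K to the nearest 200 K.

7200 K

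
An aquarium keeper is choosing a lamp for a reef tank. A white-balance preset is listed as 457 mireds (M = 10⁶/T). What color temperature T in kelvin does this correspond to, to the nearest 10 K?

T = 10⁶ / 457 = 2188.18 K → 2190 K.

2190 K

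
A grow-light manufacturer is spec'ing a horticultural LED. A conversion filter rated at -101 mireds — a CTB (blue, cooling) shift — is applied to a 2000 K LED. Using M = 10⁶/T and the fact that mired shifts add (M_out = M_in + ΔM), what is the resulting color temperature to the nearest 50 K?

2500 K

M_in = 10⁶/2000 = 500.00 mireds.
M_out = 500.00 + (-101) = 399.00 mireds.
T_out = 10⁶/399.00 = 2506.3 K → 2500 K.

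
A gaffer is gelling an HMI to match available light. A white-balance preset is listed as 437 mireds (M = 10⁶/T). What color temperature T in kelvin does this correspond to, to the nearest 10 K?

T = 10⁶ / 437 = 2288.33 K → 2290 K.

2290 K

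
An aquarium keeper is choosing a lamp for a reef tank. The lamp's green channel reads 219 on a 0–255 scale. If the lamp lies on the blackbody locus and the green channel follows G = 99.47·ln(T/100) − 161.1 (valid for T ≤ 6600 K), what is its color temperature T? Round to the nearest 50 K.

4550 K

ln t = (219 + 161.1) / 99.47 = 3.8213.
t = e^3.8213 = 45.661.
T = 100·t = 4566 K → 4550 K to the nearest 50 K.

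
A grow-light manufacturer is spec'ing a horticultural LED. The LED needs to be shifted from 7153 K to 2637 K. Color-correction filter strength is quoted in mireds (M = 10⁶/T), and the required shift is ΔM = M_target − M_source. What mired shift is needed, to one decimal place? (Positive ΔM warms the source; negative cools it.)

+239.4 mireds

M_source = 10⁶/7153 = 139.801; M_target = 10⁶/2637 = 379.219.
ΔM = 379.219 − 139.801 = 239.417 → +239.4 mireds, a warming shift.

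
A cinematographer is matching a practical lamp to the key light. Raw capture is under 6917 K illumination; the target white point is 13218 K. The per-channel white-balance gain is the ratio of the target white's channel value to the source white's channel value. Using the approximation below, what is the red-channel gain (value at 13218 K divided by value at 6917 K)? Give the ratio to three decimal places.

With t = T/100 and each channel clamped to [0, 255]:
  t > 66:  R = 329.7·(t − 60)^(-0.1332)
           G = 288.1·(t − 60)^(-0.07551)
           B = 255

0.760

At 6917 K (t = 69.17):
  R = 329.7·(69.17 − 60)^(-0.1332) = 329.7·9.17^(-0.1332) = 329.7·0.74441 = 245.432.
At 13218 K (t = 132.18):
  R = 329.7·(132.18 − 60)^(-0.1332) = 329.7·72.18^(-0.1332) = 329.7·0.56553 = 186.457.
Gain = 186.457 / 245.432 = 0.7597 → 0.760.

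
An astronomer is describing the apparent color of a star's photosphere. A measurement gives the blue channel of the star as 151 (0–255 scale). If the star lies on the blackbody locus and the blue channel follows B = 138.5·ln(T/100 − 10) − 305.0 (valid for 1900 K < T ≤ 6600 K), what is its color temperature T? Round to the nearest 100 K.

ln(t − 10) = (151 + 305.0) / 138.5 = 3.2924.
t − 10 = e^3.2924 = 26.908, so t = 36.908.
T = 100·t = 3691 K → 3700 K to the nearest 100 K.

3700 K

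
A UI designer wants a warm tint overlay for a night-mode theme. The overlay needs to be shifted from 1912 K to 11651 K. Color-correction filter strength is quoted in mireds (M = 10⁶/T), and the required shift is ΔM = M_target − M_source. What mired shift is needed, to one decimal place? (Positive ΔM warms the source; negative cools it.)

-437.2 mireds

M_source = 10⁶/1912 = 523.013; M_target = 10⁶/11651 = 85.830.
ΔM = 85.830 − 523.013 = -437.183 → -437.2 mireds, a cooling shift.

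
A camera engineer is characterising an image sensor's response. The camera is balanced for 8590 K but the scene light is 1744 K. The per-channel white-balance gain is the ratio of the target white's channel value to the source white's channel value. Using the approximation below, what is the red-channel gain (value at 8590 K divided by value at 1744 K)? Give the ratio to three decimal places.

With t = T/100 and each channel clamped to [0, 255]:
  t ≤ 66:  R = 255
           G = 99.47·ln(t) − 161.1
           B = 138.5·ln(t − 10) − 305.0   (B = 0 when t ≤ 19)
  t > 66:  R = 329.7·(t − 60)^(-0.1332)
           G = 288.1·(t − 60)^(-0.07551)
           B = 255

0.838

At 1744 K (t = 17.44):
  R = 255 by definition for t ≤ 66.
At 8590 K (t = 85.9):
  R = 329.7·(85.9 − 60)^(-0.1332) = 329.7·25.9^(-0.1332) = 329.7·0.64826 = 213.731.
Gain = 213.731 / 255.000 = 0.8382 → 0.838.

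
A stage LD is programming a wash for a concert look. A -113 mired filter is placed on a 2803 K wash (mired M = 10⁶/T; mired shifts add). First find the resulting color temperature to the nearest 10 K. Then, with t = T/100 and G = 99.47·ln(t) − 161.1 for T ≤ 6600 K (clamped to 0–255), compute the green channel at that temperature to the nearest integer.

M_in = 10⁶/2803 = 356.76; M_out = 356.76 + (-113) = 243.76.
T_out = 10⁶/243.76 = 4102.4 K → 4100 K; t = 41.
G = 99.47·ln 41 − 161.1 = 99.47·3.7136 − 161.1 = 208.289.
Rounded: 208.

208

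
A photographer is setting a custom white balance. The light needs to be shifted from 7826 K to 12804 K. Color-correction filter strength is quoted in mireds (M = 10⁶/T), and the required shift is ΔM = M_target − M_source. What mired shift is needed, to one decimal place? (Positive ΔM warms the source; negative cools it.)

-49.7 mireds

M_source = 10⁶/7826 = 127.779; M_target = 10⁶/12804 = 78.101.
ΔM = 78.101 − 127.779 = -49.679 → -49.7 mireds, a cooling shift.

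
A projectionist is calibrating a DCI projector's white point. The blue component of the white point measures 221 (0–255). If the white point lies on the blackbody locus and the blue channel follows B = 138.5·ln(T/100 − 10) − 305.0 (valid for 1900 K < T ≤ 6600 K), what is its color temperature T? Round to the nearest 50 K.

ln(t − 10) = (221 + 305.0) / 138.5 = 3.7978.
t − 10 = e^3.7978 = 44.604, so t = 54.604.
T = 100·t = 5460 K → 5450 K to the nearest 50 K.

5450 K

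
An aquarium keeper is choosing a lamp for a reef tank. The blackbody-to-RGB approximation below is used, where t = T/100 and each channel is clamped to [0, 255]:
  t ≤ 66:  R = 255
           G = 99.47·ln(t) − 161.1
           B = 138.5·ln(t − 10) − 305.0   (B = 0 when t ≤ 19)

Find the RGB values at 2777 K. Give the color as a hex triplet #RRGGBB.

#FFAA5E

t = 2777/100 = 27.77; the t ≤ 66 branch applies.
R = 255 by definition for t ≤ 66.
G = 99.47·ln 27.77 − 161.1 = 99.47·3.3240 − 161.1 = 169.534.
B = 138.5·ln(27.77 − 10) − 305.0 = 138.5·ln 17.77 − 305.0 = 138.5·2.8775 − 305.0 = 93.535.
Rounded: (255, 170, 94).
In hex: #FFAA5E.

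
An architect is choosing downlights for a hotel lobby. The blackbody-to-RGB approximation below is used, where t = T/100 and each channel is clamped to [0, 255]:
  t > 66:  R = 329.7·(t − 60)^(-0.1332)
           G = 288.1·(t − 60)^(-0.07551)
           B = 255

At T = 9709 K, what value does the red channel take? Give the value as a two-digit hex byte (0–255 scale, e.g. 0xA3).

0xCC

t = 9709/100 = 97.09; the t > 66 branch applies.
R = 329.7·(97.09 − 60)^(-0.1332) = 329.7·37.09^(-0.1332) = 329.7·0.61798 = 203.748.
Rounded: 204; in hex, 0xCC.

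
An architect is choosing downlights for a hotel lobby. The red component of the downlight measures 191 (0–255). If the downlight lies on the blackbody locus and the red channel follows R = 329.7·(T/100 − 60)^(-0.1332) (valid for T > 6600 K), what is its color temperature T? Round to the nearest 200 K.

12000 K

(t − 60)^(-0.1332) = 191/329.7 = 0.57931.
t − 60 = 0.57931^(1/-0.1332) = 0.57931^(-7.508) = 60.245, so t = 120.245.
T = 100·t = 12025 K → 12000 K to the nearest 200 K.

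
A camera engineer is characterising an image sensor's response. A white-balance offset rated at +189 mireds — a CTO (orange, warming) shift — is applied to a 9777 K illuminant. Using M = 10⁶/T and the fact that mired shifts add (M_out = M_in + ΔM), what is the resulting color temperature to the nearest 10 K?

M_in = 10⁶/9777 = 102.28 mireds.
M_out = 102.28 + (+189) = 291.28 mireds.
T_out = 10⁶/291.28 = 3433.1 K → 3430 K.

3430 K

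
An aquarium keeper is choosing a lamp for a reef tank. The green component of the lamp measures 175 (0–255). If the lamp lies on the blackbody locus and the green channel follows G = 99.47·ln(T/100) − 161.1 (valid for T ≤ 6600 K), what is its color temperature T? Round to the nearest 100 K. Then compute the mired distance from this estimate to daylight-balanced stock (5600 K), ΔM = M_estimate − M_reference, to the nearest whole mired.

+166 mireds

ln t = (175 + 161.1) / 99.47 = 3.3789.
t = e^3.3789 = 29.339.
T = 100·t = 2934 K → 2900 K to the nearest 100 K.
M_estimate = 10⁶/2900 = 344.83; M_reference = 10⁶/5600 = 178.57.
ΔM = 344.83 − 178.57 = 166.26 → +166 mireds.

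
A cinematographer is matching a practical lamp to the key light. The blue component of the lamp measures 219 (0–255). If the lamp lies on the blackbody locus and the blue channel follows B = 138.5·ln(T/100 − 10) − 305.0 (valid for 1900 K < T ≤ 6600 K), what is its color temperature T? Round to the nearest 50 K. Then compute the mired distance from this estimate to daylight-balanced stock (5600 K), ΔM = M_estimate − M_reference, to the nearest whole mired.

+7 mireds

ln(t − 10) = (219 + 305.0) / 138.5 = 3.7834.
t − 10 = e^3.7834 = 43.965, so t = 53.965.
T = 100·t = 5396 K → 5400 K to the nearest 50 K.
M_estimate = 10⁶/5400 = 185.19; M_reference = 10⁶/5600 = 178.57.
ΔM = 185.19 − 178.57 = 6.61 → +7 mireds.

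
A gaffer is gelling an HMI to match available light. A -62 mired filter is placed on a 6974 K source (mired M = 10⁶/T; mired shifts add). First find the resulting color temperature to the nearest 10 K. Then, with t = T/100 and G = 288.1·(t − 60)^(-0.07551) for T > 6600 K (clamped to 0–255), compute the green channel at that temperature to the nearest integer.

M_in = 10⁶/6974 = 143.39; M_out = 143.39 + (-62) = 81.39.
T_out = 10⁶/81.39 = 12286.6 K → 12290 K; t = 122.9.
G = 288.1·(122.9 − 60)^(-0.07551) = 288.1·62.9^(-0.07551) = 288.1·0.73145 = 210.730.
Rounded: 211.

211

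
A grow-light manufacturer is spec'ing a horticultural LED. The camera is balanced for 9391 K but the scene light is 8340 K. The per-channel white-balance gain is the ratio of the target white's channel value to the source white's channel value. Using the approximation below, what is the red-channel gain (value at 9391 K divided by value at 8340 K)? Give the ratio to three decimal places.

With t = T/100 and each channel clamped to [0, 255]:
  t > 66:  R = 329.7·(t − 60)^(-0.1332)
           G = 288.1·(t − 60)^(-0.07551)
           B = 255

At 8340 K (t = 83.4):
  R = 329.7·(83.4 − 60)^(-0.1332) = 329.7·23.4^(-0.1332) = 329.7·0.65708 = 216.640.
At 9391 K (t = 93.91):
  R = 329.7·(93.91 − 60)^(-0.1332) = 329.7·33.91^(-0.1332) = 329.7·0.62540 = 206.196.
Gain = 206.196 / 216.640 = 0.9518 → 0.952.

0.952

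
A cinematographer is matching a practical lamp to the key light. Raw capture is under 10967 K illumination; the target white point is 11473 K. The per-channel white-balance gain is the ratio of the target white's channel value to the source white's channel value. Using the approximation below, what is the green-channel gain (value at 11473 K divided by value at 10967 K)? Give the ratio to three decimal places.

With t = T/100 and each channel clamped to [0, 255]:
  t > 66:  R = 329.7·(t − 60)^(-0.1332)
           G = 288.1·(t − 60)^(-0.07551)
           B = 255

0.993

At 10967 K (t = 109.67):
  G = 288.1·(109.67 − 60)^(-0.07551) = 288.1·49.67^(-0.07551) = 288.1·0.74461 = 214.522.
At 11473 K (t = 114.73):
  G = 288.1·(114.73 − 60)^(-0.07551) = 288.1·54.73^(-0.07551) = 288.1·0.73917 = 212.956.
Gain = 212.956 / 214.522 = 0.9927 → 0.993.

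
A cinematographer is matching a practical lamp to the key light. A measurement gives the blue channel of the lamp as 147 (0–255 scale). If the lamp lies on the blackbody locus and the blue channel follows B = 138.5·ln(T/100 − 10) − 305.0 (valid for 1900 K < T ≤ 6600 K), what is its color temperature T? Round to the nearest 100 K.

3600 K

ln(t − 10) = (147 + 305.0) / 138.5 = 3.2635.
t − 10 = e^3.2635 = 26.142, so t = 36.142.
T = 100·t = 3614 K → 3600 K to the nearest 100 K.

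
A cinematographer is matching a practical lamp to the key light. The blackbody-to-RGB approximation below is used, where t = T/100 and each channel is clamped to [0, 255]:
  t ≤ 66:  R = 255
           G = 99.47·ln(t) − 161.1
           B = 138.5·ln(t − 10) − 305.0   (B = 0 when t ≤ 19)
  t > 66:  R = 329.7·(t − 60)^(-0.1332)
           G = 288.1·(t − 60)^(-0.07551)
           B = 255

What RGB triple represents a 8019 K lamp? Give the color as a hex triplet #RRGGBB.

t = 8019/100 = 80.19; the t > 66 branch applies.
R = 329.7·(80.19 − 60)^(-0.1332) = 329.7·20.19^(-0.1332) = 329.7·0.67013 = 220.940.
G = 288.1·(80.19 − 60)^(-0.07551) = 288.1·20.19^(-0.07551) = 288.1·0.79698 = 229.611.
B = 255 by definition for t > 66.
Rounded: (221, 230, 255).
In hex: #DDE6FF.

#DDE6FF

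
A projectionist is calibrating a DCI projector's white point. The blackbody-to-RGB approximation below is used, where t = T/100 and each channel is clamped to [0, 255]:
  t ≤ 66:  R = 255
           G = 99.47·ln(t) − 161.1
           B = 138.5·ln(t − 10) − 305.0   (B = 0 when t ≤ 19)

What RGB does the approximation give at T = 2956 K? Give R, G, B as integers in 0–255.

R=255, G=176, B=107

t = 2956/100 = 29.56; the t ≤ 66 branch applies.
R = 255 by definition for t ≤ 66.
G = 99.47·ln 29.56 − 161.1 = 99.47·3.3864 − 161.1 = 175.747.
B = 138.5·ln(29.56 − 10) − 305.0 = 138.5·ln 19.56 − 305.0 = 138.5·2.9735 − 305.0 = 106.828.
Rounded: (255, 176, 107).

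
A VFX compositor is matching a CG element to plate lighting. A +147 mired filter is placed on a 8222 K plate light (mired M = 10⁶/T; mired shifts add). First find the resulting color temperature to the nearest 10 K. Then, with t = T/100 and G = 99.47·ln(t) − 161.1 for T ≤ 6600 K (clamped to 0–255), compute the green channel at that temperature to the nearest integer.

199

M_in = 10⁶/8222 = 121.62; M_out = 121.62 + (+147) = 268.62.
T_out = 10⁶/268.62 = 3722.7 K → 3720 K; t = 37.2.
G = 99.47·ln 37.2 − 161.1 = 99.47·3.6163 − 161.1 = 198.614.
Rounded: 199.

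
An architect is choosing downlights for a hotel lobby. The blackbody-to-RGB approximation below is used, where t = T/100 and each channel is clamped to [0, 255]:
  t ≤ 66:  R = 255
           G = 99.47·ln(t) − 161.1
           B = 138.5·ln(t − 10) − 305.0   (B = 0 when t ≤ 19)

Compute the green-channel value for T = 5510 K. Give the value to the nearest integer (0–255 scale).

238

t = 5510/100 = 55.1; the t ≤ 66 branch applies.
G = 99.47·ln 55.1 − 161.1 = 99.47·4.0091 − 161.1 = 237.690.
Rounded: 238.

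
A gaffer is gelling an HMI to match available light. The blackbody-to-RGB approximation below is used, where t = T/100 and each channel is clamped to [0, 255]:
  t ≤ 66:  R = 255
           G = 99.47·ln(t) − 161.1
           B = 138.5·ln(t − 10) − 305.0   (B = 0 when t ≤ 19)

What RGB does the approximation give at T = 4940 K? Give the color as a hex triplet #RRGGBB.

#FFE3CC

t = 4940/100 = 49.4; the t ≤ 66 branch applies.
R = 255 by definition for t ≤ 66.
G = 99.47·ln 49.4 − 161.1 = 99.47·3.9000 − 161.1 = 226.828.
B = 138.5·ln(49.4 − 10) − 305.0 = 138.5·ln 39.4 − 305.0 = 138.5·3.6738 − 305.0 = 203.817.
Rounded: (255, 227, 204).
In hex: #FFE3CC.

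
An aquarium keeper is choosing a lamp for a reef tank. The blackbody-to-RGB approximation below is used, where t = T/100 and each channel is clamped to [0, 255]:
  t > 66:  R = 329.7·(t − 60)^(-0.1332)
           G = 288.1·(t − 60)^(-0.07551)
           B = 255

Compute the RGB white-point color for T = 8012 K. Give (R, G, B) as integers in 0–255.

t = 8012/100 = 80.12; the t > 66 branch applies.
R = 329.7·(80.12 − 60)^(-0.1332) = 329.7·20.12^(-0.1332) = 329.7·0.67044 = 221.042.
G = 288.1·(80.12 − 60)^(-0.07551) = 288.1·20.12^(-0.07551) = 288.1·0.79719 = 229.671.
B = 255 by definition for t > 66.
Rounded: (221, 230, 255).

(221, 230, 255)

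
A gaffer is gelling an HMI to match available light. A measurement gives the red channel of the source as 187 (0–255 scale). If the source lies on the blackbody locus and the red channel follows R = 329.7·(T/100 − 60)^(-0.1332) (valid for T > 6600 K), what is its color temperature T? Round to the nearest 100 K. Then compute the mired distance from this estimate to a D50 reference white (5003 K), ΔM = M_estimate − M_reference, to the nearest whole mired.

(t − 60)^(-0.1332) = 187/329.7 = 0.56718.
t − 60 = 0.56718^(1/-0.1332) = 0.56718^(-7.508) = 70.620, so t = 130.620.
T = 100·t = 13062 K → 13100 K to the nearest 100 K.
M_estimate = 10⁶/13100 = 76.34; M_reference = 10⁶/5003 = 199.88.
ΔM = 76.34 − 199.88 = -123.54 → -124 mireds.

-124 mireds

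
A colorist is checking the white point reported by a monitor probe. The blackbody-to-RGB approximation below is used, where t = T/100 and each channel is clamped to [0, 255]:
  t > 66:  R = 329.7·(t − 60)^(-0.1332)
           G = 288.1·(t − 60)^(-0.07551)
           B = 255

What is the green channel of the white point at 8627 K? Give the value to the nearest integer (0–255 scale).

t = 8627/100 = 86.27; the t > 66 branch applies.
G = 288.1·(86.27 − 60)^(-0.07551) = 288.1·26.27^(-0.07551) = 288.1·0.78130 = 225.092.
Rounded: 225.

225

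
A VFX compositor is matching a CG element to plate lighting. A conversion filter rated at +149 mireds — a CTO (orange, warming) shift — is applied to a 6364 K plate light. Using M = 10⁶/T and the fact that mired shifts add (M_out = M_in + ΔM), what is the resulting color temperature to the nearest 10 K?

M_in = 10⁶/6364 = 157.13 mireds.
M_out = 157.13 + (+149) = 306.13 mireds.
T_out = 10⁶/306.13 = 3266.5 K → 3270 K.

3270 K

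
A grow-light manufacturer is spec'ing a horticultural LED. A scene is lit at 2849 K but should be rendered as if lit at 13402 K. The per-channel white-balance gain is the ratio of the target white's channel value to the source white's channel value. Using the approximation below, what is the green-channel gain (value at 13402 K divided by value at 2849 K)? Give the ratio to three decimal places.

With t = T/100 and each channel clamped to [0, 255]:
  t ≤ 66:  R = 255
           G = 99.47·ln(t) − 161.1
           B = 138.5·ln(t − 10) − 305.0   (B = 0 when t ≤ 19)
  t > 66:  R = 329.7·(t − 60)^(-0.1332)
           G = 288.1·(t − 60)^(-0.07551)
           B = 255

At 2849 K (t = 28.49):
  G = 99.47·ln 28.49 − 161.1 = 99.47·3.3496 − 161.1 = 172.080.
At 13402 K (t = 134.02):
  G = 288.1·(134.02 − 60)^(-0.07551) = 288.1·74.02^(-0.07551) = 288.1·0.72251 = 208.156.
Gain = 208.156 / 172.080 = 1.2096 → 1.210.

1.210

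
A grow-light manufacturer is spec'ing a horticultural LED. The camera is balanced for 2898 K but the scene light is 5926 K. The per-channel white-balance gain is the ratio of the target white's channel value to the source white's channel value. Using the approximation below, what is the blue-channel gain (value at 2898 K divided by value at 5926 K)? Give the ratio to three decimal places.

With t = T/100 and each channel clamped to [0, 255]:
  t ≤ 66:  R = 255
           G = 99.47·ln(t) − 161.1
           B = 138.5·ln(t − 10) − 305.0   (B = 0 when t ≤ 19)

At 5926 K (t = 59.26):
  B = 138.5·ln(59.26 − 10) − 305.0 = 138.5·ln 49.26 − 305.0 = 138.5·3.8971 − 305.0 = 234.750.
At 2898 K (t = 28.98):
  B = 138.5·ln(28.98 − 10) − 305.0 = 138.5·ln 18.98 − 305.0 = 138.5·2.9434 − 305.0 = 102.659.
Gain = 102.659 / 234.750 = 0.4373 → 0.437.

0.437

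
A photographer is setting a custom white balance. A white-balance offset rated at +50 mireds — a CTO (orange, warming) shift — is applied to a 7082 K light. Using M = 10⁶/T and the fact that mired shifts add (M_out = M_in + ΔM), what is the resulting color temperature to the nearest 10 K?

M_in = 10⁶/7082 = 141.20 mireds.
M_out = 141.20 + (+50) = 191.20 mireds.
T_out = 10⁶/191.20 = 5230.0 K → 5230 K.

5230 K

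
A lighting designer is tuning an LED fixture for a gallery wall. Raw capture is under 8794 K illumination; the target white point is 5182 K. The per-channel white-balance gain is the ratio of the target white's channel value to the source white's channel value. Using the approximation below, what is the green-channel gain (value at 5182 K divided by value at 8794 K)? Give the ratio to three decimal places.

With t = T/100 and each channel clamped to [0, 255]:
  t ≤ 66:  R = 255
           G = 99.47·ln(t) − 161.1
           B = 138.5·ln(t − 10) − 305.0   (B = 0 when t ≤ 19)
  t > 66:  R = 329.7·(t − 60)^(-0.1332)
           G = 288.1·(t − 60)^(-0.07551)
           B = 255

At 8794 K (t = 87.94):
  G = 288.1·(87.94 − 60)^(-0.07551) = 288.1·27.94^(-0.07551) = 288.1·0.77767 = 224.047.
At 5182 K (t = 51.82):
  G = 99.47·ln 51.82 − 161.1 = 99.47·3.9478 − 161.1 = 231.585.
Gain = 231.585 / 224.047 = 1.0336 → 1.034.

1.034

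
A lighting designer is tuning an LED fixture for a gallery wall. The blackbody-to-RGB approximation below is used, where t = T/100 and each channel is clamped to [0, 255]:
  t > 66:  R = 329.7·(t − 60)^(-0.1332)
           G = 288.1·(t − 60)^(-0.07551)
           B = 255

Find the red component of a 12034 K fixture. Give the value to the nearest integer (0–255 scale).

191

t = 12034/100 = 120.34; the t > 66 branch applies.
R = 329.7·(120.34 − 60)^(-0.1332) = 329.7·60.34^(-0.1332) = 329.7·0.57919 = 190.960.
Rounded: 191.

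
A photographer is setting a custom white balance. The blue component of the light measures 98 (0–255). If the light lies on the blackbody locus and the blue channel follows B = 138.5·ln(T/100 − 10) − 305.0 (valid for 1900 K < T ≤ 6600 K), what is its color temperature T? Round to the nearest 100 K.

ln(t − 10) = (98 + 305.0) / 138.5 = 2.9097.
t − 10 = e^2.9097 = 18.352, so t = 28.352.
T = 100·t = 2835 K → 2800 K to the nearest 100 K.

2800 K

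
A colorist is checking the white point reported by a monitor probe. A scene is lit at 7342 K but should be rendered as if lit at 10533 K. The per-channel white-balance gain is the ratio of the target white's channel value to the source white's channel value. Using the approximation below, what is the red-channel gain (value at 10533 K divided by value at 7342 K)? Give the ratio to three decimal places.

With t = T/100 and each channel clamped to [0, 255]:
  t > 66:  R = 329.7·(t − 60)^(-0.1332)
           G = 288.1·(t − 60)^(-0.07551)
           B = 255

0.850

At 7342 K (t = 73.42):
  R = 329.7·(73.42 − 60)^(-0.1332) = 329.7·13.42^(-0.1332) = 329.7·0.70759 = 233.293.
At 10533 K (t = 105.33):
  R = 329.7·(105.33 − 60)^(-0.1332) = 329.7·45.33^(-0.1332) = 329.7·0.60169 = 198.376.
Gain = 198.376 / 233.293 = 0.8503 → 0.850.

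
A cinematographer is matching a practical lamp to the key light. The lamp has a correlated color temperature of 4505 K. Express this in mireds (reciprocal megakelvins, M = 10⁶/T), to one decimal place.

M = 10⁶ / 4505 = 221.976 → 222.0 mireds.

222.0 mireds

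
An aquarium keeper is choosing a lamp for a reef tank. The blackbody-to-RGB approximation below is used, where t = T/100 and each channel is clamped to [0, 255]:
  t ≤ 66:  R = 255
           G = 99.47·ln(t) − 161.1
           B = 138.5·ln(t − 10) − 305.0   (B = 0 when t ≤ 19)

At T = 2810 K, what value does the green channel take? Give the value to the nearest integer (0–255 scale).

171

t = 2810/100 = 28.1; the t ≤ 66 branch applies.
G = 99.47·ln 28.1 − 161.1 = 99.47·3.3358 − 161.1 = 170.709.
Rounded: 171.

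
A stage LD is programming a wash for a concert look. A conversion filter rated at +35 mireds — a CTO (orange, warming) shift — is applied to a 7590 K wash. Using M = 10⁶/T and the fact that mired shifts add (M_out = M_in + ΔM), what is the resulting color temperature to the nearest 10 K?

M_in = 10⁶/7590 = 131.75 mireds.
M_out = 131.75 + (+35) = 166.75 mireds.
T_out = 10⁶/166.75 = 5996.9 K → 6000 K.

6000 K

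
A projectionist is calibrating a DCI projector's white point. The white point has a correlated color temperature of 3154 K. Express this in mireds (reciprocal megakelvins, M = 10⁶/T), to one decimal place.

317.1 mireds

M = 10⁶ / 3154 = 317.058 → 317.1 mireds.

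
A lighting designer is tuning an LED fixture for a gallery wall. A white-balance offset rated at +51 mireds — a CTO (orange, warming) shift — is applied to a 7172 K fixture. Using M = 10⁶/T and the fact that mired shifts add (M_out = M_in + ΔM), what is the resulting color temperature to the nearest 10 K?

5250 K

M_in = 10⁶/7172 = 139.43 mireds.
M_out = 139.43 + (+51) = 190.43 mireds.
T_out = 10⁶/190.43 = 5251.2 K → 5250 K.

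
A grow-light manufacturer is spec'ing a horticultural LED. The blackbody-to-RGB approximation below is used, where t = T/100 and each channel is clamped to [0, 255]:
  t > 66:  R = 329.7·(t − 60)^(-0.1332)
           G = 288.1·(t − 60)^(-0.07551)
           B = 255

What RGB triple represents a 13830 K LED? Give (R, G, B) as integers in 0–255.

t = 13830/100 = 138.3; the t > 66 branch applies.
R = 329.7·(138.3 − 60)^(-0.1332) = 329.7·78.3^(-0.1332) = 329.7·0.55944 = 184.446.
G = 288.1·(138.3 − 60)^(-0.07551) = 288.1·78.3^(-0.07551) = 288.1·0.71945 = 207.274.
B = 255 by definition for t > 66.
Rounded: (184, 207, 255).

(184, 207, 255)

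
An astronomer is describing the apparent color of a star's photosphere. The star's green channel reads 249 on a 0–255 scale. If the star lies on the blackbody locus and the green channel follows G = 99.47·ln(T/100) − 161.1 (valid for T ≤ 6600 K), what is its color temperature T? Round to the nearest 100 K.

6200 K

ln t = (249 + 161.1) / 99.47 = 4.1229.
t = e^4.1229 = 61.735.
T = 100·t = 6174 K → 6200 K to the nearest 100 K.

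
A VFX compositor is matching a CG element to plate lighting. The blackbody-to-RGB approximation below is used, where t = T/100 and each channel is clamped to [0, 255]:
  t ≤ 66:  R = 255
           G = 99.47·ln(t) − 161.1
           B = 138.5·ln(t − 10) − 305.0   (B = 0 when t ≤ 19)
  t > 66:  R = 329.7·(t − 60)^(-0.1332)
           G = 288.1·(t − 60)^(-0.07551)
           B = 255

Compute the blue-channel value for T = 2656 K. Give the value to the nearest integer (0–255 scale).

t = 2656/100 = 26.56; the t ≤ 66 branch applies.
B = 138.5·ln(26.56 − 10) − 305.0 = 138.5·ln 16.56 − 305.0 = 138.5·2.8070 − 305.0 = 83.768.
Rounded: 84.

84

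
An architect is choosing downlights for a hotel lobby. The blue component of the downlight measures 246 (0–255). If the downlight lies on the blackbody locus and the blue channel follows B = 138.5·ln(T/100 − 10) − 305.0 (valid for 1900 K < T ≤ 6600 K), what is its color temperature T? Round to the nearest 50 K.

ln(t − 10) = (246 + 305.0) / 138.5 = 3.9783.
t − 10 = e^3.9783 = 53.428, so t = 63.428.
T = 100·t = 6343 K → 6350 K to the nearest 50 K.

6350 K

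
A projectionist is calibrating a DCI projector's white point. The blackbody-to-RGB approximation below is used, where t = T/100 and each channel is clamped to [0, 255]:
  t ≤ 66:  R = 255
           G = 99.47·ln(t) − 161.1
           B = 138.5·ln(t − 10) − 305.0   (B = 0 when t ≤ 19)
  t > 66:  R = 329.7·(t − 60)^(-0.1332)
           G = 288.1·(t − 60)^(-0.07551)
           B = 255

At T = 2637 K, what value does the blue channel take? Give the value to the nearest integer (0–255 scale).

t = 2637/100 = 26.37; the t ≤ 66 branch applies.
B = 138.5·ln(26.37 − 10) − 305.0 = 138.5·ln 16.37 − 305.0 = 138.5·2.7955 − 305.0 = 82.170.
Rounded: 82.

82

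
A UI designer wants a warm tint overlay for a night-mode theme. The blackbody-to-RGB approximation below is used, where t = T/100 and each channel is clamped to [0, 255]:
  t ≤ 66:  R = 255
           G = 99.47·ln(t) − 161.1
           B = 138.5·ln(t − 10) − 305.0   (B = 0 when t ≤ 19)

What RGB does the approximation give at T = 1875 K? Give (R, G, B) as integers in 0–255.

(255, 130, 0)

t = 1875/100 = 18.75; the t ≤ 66 branch applies.
R = 255 by definition for t ≤ 66.
G = 99.47·ln 18.75 − 161.1 = 99.47·2.9312 − 161.1 = 130.466.
t = 18.75 ≤ 19, so B = 0.
Rounded: (255, 130, 0).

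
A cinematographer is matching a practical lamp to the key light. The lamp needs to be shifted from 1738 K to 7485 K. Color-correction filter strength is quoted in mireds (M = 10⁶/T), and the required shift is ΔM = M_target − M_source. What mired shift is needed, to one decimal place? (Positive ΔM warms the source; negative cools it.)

-441.8 mireds

M_source = 10⁶/1738 = 575.374; M_target = 10⁶/7485 = 133.601.
ΔM = 133.601 − 575.374 = -441.773 → -441.8 mireds, a cooling shift.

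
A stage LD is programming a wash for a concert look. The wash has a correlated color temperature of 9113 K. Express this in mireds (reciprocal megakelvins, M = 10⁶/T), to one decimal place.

M = 10⁶ / 9113 = 109.733 → 109.7 mireds.

109.7 mireds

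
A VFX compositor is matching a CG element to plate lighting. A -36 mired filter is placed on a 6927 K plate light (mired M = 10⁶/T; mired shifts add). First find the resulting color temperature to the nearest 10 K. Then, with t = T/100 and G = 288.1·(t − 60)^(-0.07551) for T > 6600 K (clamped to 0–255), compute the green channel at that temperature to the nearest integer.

222

M_in = 10⁶/6927 = 144.36; M_out = 144.36 + (-36) = 108.36.
T_out = 10⁶/108.36 = 9228.3 K → 9230 K; t = 92.3.
G = 288.1·(92.3 − 60)^(-0.07551) = 288.1·32.3^(-0.07551) = 288.1·0.76920 = 221.607.
Rounded: 222.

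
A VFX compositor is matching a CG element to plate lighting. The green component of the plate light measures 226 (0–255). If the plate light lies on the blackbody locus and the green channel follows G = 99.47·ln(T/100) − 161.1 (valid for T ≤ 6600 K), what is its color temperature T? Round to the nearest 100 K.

ln t = (226 + 161.1) / 99.47 = 3.8916.
t = e^3.8916 = 48.990.
T = 100·t = 4899 K → 4900 K to the nearest 100 K.

4900 K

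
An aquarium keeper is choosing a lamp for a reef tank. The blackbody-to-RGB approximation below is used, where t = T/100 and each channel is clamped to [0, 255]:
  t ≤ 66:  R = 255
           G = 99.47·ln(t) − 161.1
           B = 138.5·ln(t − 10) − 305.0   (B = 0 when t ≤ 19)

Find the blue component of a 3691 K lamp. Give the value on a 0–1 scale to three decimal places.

t = 3691/100 = 36.91; the t ≤ 66 branch applies.
B = 138.5·ln(36.91 − 10) − 305.0 = 138.5·ln 26.91 − 305.0 = 138.5·3.2925 − 305.0 = 151.011.
On a 0–1 scale: 151.011/255 = 0.5922 → 0.592.

0.592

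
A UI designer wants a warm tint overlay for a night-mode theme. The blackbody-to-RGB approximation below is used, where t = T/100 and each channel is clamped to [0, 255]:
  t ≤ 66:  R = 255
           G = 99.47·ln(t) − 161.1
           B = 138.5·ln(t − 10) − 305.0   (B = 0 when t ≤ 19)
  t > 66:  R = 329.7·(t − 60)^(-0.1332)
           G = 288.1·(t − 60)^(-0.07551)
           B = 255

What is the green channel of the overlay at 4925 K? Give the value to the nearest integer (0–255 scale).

t = 4925/100 = 49.25; the t ≤ 66 branch applies.
G = 99.47·ln 49.25 − 161.1 = 99.47·3.8969 − 161.1 = 226.526.
Rounded: 227.

227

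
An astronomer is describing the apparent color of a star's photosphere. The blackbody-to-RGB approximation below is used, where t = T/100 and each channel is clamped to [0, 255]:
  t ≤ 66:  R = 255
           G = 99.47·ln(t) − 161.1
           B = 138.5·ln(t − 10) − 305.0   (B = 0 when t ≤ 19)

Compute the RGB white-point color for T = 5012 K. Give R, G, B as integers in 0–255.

R=255, G=228, B=206

t = 5012/100 = 50.12; the t ≤ 66 branch applies.
R = 255 by definition for t ≤ 66.
G = 99.47·ln 50.12 − 161.1 = 99.47·3.9144 − 161.1 = 228.267.
B = 138.5·ln(50.12 − 10) − 305.0 = 138.5·ln 40.12 − 305.0 = 138.5·3.6919 − 305.0 = 206.325.
Rounded: (255, 228, 206).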